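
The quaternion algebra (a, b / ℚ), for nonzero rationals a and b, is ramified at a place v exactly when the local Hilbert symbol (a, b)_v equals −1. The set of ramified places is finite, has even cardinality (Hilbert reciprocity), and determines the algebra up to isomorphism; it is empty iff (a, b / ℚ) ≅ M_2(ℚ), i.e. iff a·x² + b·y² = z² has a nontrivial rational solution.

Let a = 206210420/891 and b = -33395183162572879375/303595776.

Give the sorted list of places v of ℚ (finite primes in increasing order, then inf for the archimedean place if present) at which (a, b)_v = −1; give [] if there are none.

Mod squares: a ≡ 55, b ≡ -7. Check v ∈ {∞, 2, 3, 5, 7, 11, 13, 19, 23}.
v=∞: 55 > 0 and -7 < 0  ⇒  (a,b)_∞ = +1.
v=23: a=23^0·(≡6), b=23^2·(≡9) mod 23; (6|23)=+1, (9|23)=+1; (−1)^{0·2·11}·(+1)^2·(+1)^0 = +1.
v=2: v_2(a)=2, v_2(b)=-8; units ≡ 7, 1 (mod 8); ε·ε+αω+βω = 1·0+2·0+-8·0 ≡ 0  ⇒  (a,b)_2 = +1.
v=13: a=13^4·(≡10), b=13^8·(≡6) mod 13; (10|13)=+1, (6|13)=-1; (−1)^{4·8·6}·(+1)^8·(-1)^4 = +1.
v=11: a=11^-1·(≡5), b=11^-4·(≡9) mod 11; (5|11)=+1, (9|11)=+1; (−1)^{-1·-4·5}·(+1)^-4·(+1)^-1 = +1.
v=19: a=19^2·(≡17), b=19^2·(≡18) mod 19; (17|19)=+1, (18|19)=-1; (−1)^{2·2·9}·(+1)^2·(-1)^2 = +1.
v=3: a=3^-4·(≡1), b=3^-4·(≡2) mod 3; (1|3)=+1, (2|3)=-1; (−1)^{-4·-4·1}·(+1)^-4·(-1)^-4 = +1.
v=5: a=5^1·(≡4), b=5^4·(≡3) mod 5; (4|5)=+1, (3|5)=-1; (−1)^{1·4·2}·(+1)^4·(-1)^1 = -1.
v=7: a=7^0·(≡5), b=7^3·(≡3) mod 7; (5|7)=-1, (3|7)=-1; (−1)^{0·3·3}·(-1)^3·(-1)^0 = -1.
|Ram(55, -7)| = 2, even; anisotropic at {5, 7}.

[5, 7]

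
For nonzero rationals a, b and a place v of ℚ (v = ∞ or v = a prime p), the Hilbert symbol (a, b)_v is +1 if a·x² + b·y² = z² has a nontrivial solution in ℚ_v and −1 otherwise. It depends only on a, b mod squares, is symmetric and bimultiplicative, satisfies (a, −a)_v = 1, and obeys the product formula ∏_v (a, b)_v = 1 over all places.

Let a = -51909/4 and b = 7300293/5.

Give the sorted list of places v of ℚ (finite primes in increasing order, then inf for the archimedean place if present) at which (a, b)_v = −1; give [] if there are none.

[3, 7]

Mod squares: a ≡ -429, b ≡ 1785. Check v ∈ {∞, 2, 3, 5, 7, 11, 13, 17}.
v=7: a=7^0·(≡6), b=7^1·(≡5) mod 7; (6|7)=-1, (5|7)=-1; (−1)^{0·1·3}·(-1)^1·(-1)^0 = -1.
v=11: a=11^3·(≡4), b=11^2·(≡4) mod 11; (4|11)=+1, (4|11)=+1; (−1)^{3·2·5}·(+1)^2·(+1)^3 = +1.
v=3: a=3^1·(≡1), b=3^1·(≡1) mod 3; (1|3)=+1, (1|3)=+1; (−1)^{1·1·1}·(+1)^1·(+1)^1 = -1.
v=∞: -429 < 0 and 1785 > 0  ⇒  (a,b)_∞ = +1.
v=13: a=13^1·(≡6), b=13^2·(≡10) mod 13; (6|13)=-1, (10|13)=+1; (−1)^{1·2·6}·(-1)^2·(+1)^1 = +1.
v=2: v_2(a)=-2, v_2(b)=0; units ≡ 3, 1 (mod 8); ε·ε+αω+βω = 1·0+-2·0+0·1 ≡ 0  ⇒  (a,b)_2 = +1.
v=5: a=5^0·(≡4), b=5^-1·(≡3) mod 5; (4|5)=+1, (3|5)=-1; (−1)^{0·-1·2}·(+1)^-1·(-1)^0 = +1.
v=17: a=17^0·(≡15), b=17^1·(≡12) mod 17; (15|17)=+1, (12|17)=-1; (−1)^{0·1·8}·(+1)^1·(-1)^0 = +1.
|Ram(-429, 1785)| = 2, even; anisotropic at {3, 7}.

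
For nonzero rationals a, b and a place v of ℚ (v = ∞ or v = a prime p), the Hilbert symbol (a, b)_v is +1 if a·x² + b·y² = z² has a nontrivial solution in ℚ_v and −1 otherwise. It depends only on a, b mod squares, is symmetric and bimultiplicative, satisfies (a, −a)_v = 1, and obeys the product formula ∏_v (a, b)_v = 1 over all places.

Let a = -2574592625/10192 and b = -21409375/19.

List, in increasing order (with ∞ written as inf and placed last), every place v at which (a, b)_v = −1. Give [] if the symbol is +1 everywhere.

Mod squares: a ≡ -38285, b ≡ -650845. Check v ∈ {∞, 2, 5, 7, 11, 13, 17, 19, 31}.
v=11: a=11^2·(≡10), b=11^0·(≡3) mod 11; (10|11)=-1, (3|11)=+1; (−1)^{2·0·5}·(-1)^0·(+1)^2 = +1.
v=∞: -38285 < 0 and -650845 < 0  ⇒  (a,b)_∞ = -1.
v=7: a=7^-2·(≡5), b=7^0·(≡4) mod 7; (5|7)=-1, (4|7)=+1; (−1)^{-2·0·3}·(-1)^0·(+1)^-2 = +1.
v=2: v_2(a)=-4, v_2(b)=0; units ≡ 3, 3 (mod 8); ε·ε+αω+βω = 1·1+-4·1+0·1 ≡ 1  ⇒  (a,b)_2 = -1.
v=13: a=13^-1·(≡8), b=13^1·(≡5) mod 13; (8|13)=-1, (5|13)=-1; (−1)^{-1·1·6}·(-1)^1·(-1)^-1 = +1.
v=17: a=17^2·(≡8), b=17^1·(≡1) mod 17; (8|17)=+1, (1|17)=+1; (−1)^{2·1·8}·(+1)^1·(+1)^2 = +1.
v=31: a=31^1·(≡16), b=31^1·(≡29) mod 31; (16|31)=+1, (29|31)=-1; (−1)^{1·1·15}·(+1)^1·(-1)^1 = +1.
v=5: a=5^3·(≡2), b=5^5·(≡1) mod 5; (2|5)=-1, (1|5)=+1; (−1)^{3·5·2}·(-1)^5·(+1)^3 = -1.
v=19: a=19^1·(≡13), b=19^-1·(≡15) mod 19; (13|19)=-1, (15|19)=-1; (−1)^{1·-1·9}·(-1)^-1·(-1)^1 = -1.
(-38285, -650845 / ℚ) ramifies at {2, 5, 19, ∞}: a division algebra.

[2, 5, 19, inf]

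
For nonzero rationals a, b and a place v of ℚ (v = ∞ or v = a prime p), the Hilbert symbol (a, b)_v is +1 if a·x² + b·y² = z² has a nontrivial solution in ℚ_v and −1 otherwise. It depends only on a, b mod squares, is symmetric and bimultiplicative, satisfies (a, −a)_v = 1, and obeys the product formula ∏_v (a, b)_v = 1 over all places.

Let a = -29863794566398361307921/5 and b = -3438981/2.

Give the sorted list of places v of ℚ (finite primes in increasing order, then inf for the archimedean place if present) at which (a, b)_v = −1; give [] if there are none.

[3, 5, 7, 13, 19, inf]

Mod squares: a ≡ -23205, b ≡ -4522. Check v ∈ {∞, 2, 3, 5, 7, 13, 17, 19}.
v=17: a=17^3·(≡5), b=17^1·(≡12) mod 17; (5|17)=-1, (12|17)=-1; (−1)^{3·1·8}·(-1)^1·(-1)^3 = +1.
v=5: a=5^-1·(≡4), b=5^0·(≡2) mod 5; (4|5)=+1, (2|5)=-1; (−1)^{-1·0·2}·(+1)^0·(-1)^-1 = -1.
v=2: v_2(a)=0, v_2(b)=-1; units ≡ 3, 3 (mod 8); ε·ε+αω+βω = 1·1+0·1+-1·1 ≡ 0  ⇒  (a,b)_2 = +1.
v=7: a=7^3·(≡6), b=7^1·(≡6) mod 7; (6|7)=-1, (6|7)=-1; (−1)^{3·1·3}·(-1)^1·(-1)^3 = -1.
v=19: a=19^4·(≡3), b=19^1·(≡7) mod 19; (3|19)=-1, (7|19)=+1; (−1)^{4·1·9}·(-1)^1·(+1)^4 = -1.
v=∞: -23205 < 0 and -4522 < 0  ⇒  (a,b)_∞ = -1.
v=13: a=13^1·(≡9), b=13^2·(≡11) mod 13; (9|13)=+1, (11|13)=-1; (−1)^{1·2·6}·(+1)^2·(-1)^1 = -1.
v=3: a=3^21·(≡2), b=3^2·(≡2) mod 3; (2|3)=-1, (2|3)=-1; (−1)^{21·2·1}·(-1)^2·(-1)^21 = -1.
(-23205, -4522 / ℚ) ramifies at {3, 5, 7, 13, 19, ∞}: a division algebra.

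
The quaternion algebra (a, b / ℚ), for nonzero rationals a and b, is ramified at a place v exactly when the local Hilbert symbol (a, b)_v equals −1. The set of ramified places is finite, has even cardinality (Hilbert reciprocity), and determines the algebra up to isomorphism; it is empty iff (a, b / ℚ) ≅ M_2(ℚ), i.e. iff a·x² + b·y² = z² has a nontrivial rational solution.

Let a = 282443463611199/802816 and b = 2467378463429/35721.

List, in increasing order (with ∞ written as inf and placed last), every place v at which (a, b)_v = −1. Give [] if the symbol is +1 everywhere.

[19, 31]

Mod squares: a ≡ 6479, b ≡ 341. Check v ∈ {∞, 2, 3, 7, 11, 19, 31, 37}.
v=19: a=19^3·(≡3), b=19^2·(≡8) mod 19; (3|19)=-1, (8|19)=-1; (−1)^{3·2·9}·(-1)^2·(-1)^3 = -1.
v=∞: 6479 > 0 and 341 > 0  ⇒  (a,b)_∞ = +1.
v=7: a=7^-2·(≡4), b=7^-2·(≡5) mod 7; (4|7)=+1, (5|7)=-1; (−1)^{-2·-2·3}·(+1)^-2·(-1)^-2 = +1.
v=31: a=31^1·(≡30), b=31^1·(≡15) mod 31; (30|31)=-1, (15|31)=-1; (−1)^{1·1·15}·(-1)^1·(-1)^1 = -1.
v=11: a=11^3·(≡6), b=11^5·(≡5) mod 11; (6|11)=-1, (5|11)=+1; (−1)^{3·5·5}·(-1)^5·(+1)^3 = +1.
v=2: v_2(a)=-14, v_2(b)=0; units ≡ 7, 5 (mod 8); ε·ε+αω+βω = 1·0+-14·1+0·0 ≡ 0  ⇒  (a,b)_2 = +1.
v=3: a=3^6·(≡2), b=3^-6·(≡2) mod 3; (2|3)=-1, (2|3)=-1; (−1)^{6·-6·1}·(-1)^-6·(-1)^6 = +1.
v=37: a=37^2·(≡11), b=37^2·(≡31) mod 37; (11|37)=+1, (31|37)=-1; (−1)^{2·2·18}·(+1)^2·(-1)^2 = +1.
|Ram(6479, 341)| = 2, even; anisotropic at {19, 31}.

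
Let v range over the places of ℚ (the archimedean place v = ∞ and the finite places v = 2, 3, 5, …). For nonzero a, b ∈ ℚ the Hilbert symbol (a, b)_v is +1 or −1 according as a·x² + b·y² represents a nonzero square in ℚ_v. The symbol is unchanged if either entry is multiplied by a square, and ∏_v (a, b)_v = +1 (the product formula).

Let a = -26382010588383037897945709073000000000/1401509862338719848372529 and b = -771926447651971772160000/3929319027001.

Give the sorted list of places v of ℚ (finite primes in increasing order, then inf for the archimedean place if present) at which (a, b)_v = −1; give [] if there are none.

[3, inf]

Mod squares: a ≡ -2730, b ≡ -6006. Check v ∈ {∞, 2, 3, 5, 7, 11, 13, 17, 19, 43}.
v=11: a=11^10·(≡1), b=11^7·(≡5) mod 11; (1|11)=+1, (5|11)=+1; (−1)^{10·7·5}·(+1)^7·(+1)^10 = +1.
v=5: a=5^9·(≡1), b=5^4·(≡4) mod 5; (1|5)=+1, (4|5)=+1; (−1)^{9·4·2}·(+1)^4·(+1)^9 = +1.
v=17: a=17^-6·(≡10), b=17^-4·(≡12) mod 17; (10|17)=-1, (12|17)=-1; (−1)^{-6·-4·8}·(-1)^-4·(-1)^-6 = +1.
v=3: a=3^9·(≡2), b=3^5·(≡2) mod 3; (2|3)=-1, (2|3)=-1; (−1)^{9·5·1}·(-1)^5·(-1)^9 = -1.
v=7: a=7^7·(≡1), b=7^3·(≡5) mod 7; (1|7)=+1, (5|7)=-1; (−1)^{7·3·3}·(+1)^3·(-1)^7 = +1.
v=2: v_2(a)=9, v_2(b)=11; units ≡ 3, 5 (mod 8); ε·ε+αω+βω = 1·0+9·1+11·1 ≡ 0  ⇒  (a,b)_2 = +1.
v=19: a=19^-8·(≡17), b=19^-6·(≡4) mod 19; (17|19)=+1, (4|19)=+1; (−1)^{-8·-6·9}·(+1)^-6·(+1)^-8 = +1.
v=∞: -2730 < 0 and -6006 < 0  ⇒  (a,b)_∞ = -1.
v=13: a=13^7·(≡8), b=13^5·(≡5) mod 13; (8|13)=-1, (5|13)=-1; (−1)^{7·5·6}·(-1)^5·(-1)^7 = +1.
v=43: a=43^-4·(≡28), b=43^0·(≡9) mod 43; (28|43)=-1, (9|43)=+1; (−1)^{-4·0·21}·(-1)^0·(+1)^-4 = +1.
Ram(-2730, -6006) = {3, ∞}; no ℚ_3-point on the conic.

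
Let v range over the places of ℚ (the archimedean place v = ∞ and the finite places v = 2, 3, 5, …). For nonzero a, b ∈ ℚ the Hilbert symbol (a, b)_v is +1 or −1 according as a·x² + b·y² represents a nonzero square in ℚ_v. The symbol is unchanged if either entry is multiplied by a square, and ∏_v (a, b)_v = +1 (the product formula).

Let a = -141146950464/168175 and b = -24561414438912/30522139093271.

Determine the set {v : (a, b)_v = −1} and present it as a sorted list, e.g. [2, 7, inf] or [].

[2, inf]

(a, b) ≡ (-1547, -238) mod (ℚ^×)²; places V = {2, 3, 5, 7, 13, 17, 31, ∞}.
(a,b)_2: α=6, β=17; u≡5, v≡1 (mod 8); ε(u)ε(v)=0·0, αω(v)=6·0, βω(u)=17·1; sum ≡ 1  ⇒  -1.
(a,b)_17: α=1, u≡7; β=-3, v≡12 (mod 17); (7|17)=-1, (12|17)=-1; sign (−1)^0·-1^-3·-1^1 = +1.
(a,b)_13: α=3, u≡11; β=4, v≡9 (mod 13); (11|13)=-1, (9|13)=+1; sign (−1)^0·-1^4·+1^3 = +1.
(a,b)_5: α=-2, u≡3; β=0, v≡3 (mod 5); (3|5)=-1, (3|5)=-1; sign (−1)^0·-1^0·-1^-2 = +1.
(a,b)_3: α=10, u≡1; β=8, v≡2 (mod 3); (1|3)=+1, (2|3)=-1; sign (−1)^0·+1^8·-1^10 = +1.
(a,b)_31: α=-2, u≡15; β=-6, v≡16 (mod 31); (15|31)=-1, (16|31)=+1; sign (−1)^0·-1^-6·+1^-2 = +1.
(a,b)_∞: sgn(-1547)=−, sgn(-238)=−, so -1.
(a,b)_7: α=-1, u≡5; β=-1, v≡1 (mod 7); (5|7)=-1, (1|7)=+1; sign (−1)^1·-1^-1·+1^-1 = +1.
(-1547, -238 / ℚ) ramifies at {2, ∞}: a division algebra.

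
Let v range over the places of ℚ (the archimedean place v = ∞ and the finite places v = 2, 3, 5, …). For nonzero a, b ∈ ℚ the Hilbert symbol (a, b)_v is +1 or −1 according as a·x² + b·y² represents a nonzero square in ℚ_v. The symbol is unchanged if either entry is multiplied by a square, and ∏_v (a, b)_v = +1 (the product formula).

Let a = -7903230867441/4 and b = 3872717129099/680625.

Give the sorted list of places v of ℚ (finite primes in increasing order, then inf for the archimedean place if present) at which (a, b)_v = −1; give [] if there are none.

[2, 7, 19, 23]

(a, b) ≡ (-161, 3059) mod (ℚ^×)²; places V = {2, 3, 5, 7, 11, 13, 17, 19, 23, ∞}.
(a,b)_7: α=1, u≡5; β=3, v≡3 (mod 7); (5|7)=-1, (3|7)=-1; sign (−1)^1·-1^3·-1^1 = -1.
(a,b)_13: α=4, u≡8; β=2, v≡4 (mod 13); (8|13)=-1, (4|13)=+1; sign (−1)^0·-1^2·+1^4 = +1.
(a,b)_11: α=0, u≡9; β=-2, v≡4 (mod 11); (9|11)=+1, (4|11)=+1; sign (−1)^0·+1^-2·+1^0 = +1.
(a,b)_23: α=3, u≡18; β=3, v≡3 (mod 23); (18|23)=+1, (3|23)=+1; sign (−1)^1·+1^3·+1^3 = -1.
(a,b)_3: α=2, u≡1; β=-2, v≡2 (mod 3); (1|3)=+1, (2|3)=-1; sign (−1)^0·+1^-2·-1^2 = +1.
(a,b)_17: α=0, u≡9; β=2, v≡1 (mod 17); (9|17)=+1, (1|17)=+1; sign (−1)^0·+1^2·+1^0 = +1.
(a,b)_∞: sgn(-161)=−, sgn(3059)=+, so +1.
(a,b)_2: α=-2, β=0; u≡7, v≡3 (mod 8); ε(u)ε(v)=1·1, αω(v)=-2·1, βω(u)=0·0; sum ≡ 1  ⇒  -1.
(a,b)_5: α=0, u≡1; β=-4, v≡1 (mod 5); (1|5)=+1, (1|5)=+1; sign (−1)^0·+1^-4·+1^0 = +1.
(a,b)_19: α=2, u≡15; β=1, v≡11 (mod 19); (15|19)=-1, (11|19)=+1; sign (−1)^0·-1^1·+1^2 = -1.
(-161, 3059 / ℚ) ramifies at {2, 7, 19, 23}: a division algebra.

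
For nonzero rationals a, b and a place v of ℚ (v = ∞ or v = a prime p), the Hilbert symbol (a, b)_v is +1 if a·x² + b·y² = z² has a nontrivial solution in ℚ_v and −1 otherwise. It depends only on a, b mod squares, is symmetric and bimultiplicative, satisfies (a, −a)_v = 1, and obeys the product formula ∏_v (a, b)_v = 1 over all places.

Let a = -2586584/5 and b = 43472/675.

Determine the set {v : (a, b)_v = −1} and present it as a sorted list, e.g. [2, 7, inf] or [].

Mod squares: a ≡ -3233230, b ≡ 8151. Check v ∈ {∞, 2, 3, 5, 7, 11, 13, 17, 19}.
v=3: a=3^0·(≡2), b=3^-3·(≡2) mod 3; (2|3)=-1, (2|3)=-1; (−1)^{0·-3·1}·(-1)^-3·(-1)^0 = -1.
v=∞: -3233230 < 0 and 8151 > 0  ⇒  (a,b)_∞ = +1.
v=7: a=7^1·(≡5), b=7^0·(≡3) mod 7; (5|7)=-1, (3|7)=-1; (−1)^{1·0·3}·(-1)^0·(-1)^1 = -1.
v=19: a=19^1·(≡15), b=19^1·(≡16) mod 19; (15|19)=-1, (16|19)=+1; (−1)^{1·1·9}·(-1)^1·(+1)^1 = +1.
v=5: a=5^-1·(≡1), b=5^-2·(≡1) mod 5; (1|5)=+1, (1|5)=+1; (−1)^{-1·-2·2}·(+1)^-2·(+1)^-1 = +1.
v=11: a=11^1·(≡5), b=11^1·(≡9) mod 11; (5|11)=+1, (9|11)=+1; (−1)^{1·1·5}·(+1)^1·(+1)^1 = -1.
v=2: v_2(a)=3, v_2(b)=4; units ≡ 1, 7 (mod 8); ε·ε+αω+βω = 0·1+3·0+4·0 ≡ 0  ⇒  (a,b)_2 = +1.
v=17: a=17^1·(≡3), b=17^0·(≡13) mod 17; (3|17)=-1, (13|17)=+1; (−1)^{1·0·8}·(-1)^0·(+1)^1 = +1.
v=13: a=13^1·(≡2), b=13^1·(≡10) mod 13; (2|13)=-1, (10|13)=+1; (−1)^{1·1·6}·(-1)^1·(+1)^1 = -1.
|Ram(-3233230, 8151)| = 4, even; anisotropic at {3, 7, 11, 13}.

[3, 7, 11, 13]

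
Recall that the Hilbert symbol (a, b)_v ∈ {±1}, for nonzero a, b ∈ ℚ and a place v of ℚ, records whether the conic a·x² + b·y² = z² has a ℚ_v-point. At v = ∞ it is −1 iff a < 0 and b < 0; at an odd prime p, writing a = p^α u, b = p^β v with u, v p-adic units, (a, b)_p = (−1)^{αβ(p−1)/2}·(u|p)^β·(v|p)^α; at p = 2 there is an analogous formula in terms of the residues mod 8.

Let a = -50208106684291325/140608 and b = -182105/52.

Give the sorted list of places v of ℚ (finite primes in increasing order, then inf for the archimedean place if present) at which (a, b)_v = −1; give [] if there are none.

(a, b) ≡ (-1001, -19565) mod (ℚ^×)²; places V = {2, 5, 7, 11, 13, 19, 43, 47, ∞}.
(a,b)_7: α=3, u≡2; β=1, v≡6 (mod 7); (2|7)=+1, (6|7)=-1; sign (−1)^1·+1^1·-1^3 = +1.
(a,b)_47: α=2, u≡40; β=0, v≡4 (mod 47); (40|47)=-1, (4|47)=+1; sign (−1)^0·-1^0·+1^2 = +1.
(a,b)_11: α=1, u≡8; β=2, v≡3 (mod 11); (8|11)=-1, (3|11)=+1; sign (−1)^0·-1^2·+1^1 = +1.
(a,b)_2: α=-6, β=-2; u≡7, v≡3 (mod 8); ε(u)ε(v)=1·1, αω(v)=-6·1, βω(u)=-2·0; sum ≡ 1  ⇒  -1.
(a,b)_19: α=4, u≡9; β=0, v≡17 (mod 19); (9|19)=+1, (17|19)=+1; sign (−1)^0·+1^0·+1^4 = +1.
(a,b)_13: α=-3, u≡3; β=-1, v≡3 (mod 13); (3|13)=+1, (3|13)=+1; sign (−1)^0·+1^-1·+1^-3 = +1.
(a,b)_∞: sgn(-1001)=−, sgn(-19565)=−, so -1.
(a,b)_43: α=2, u≡41; β=1, v≡12 (mod 43); (41|43)=+1, (12|43)=-1; sign (−1)^0·+1^1·-1^2 = +1.
(a,b)_5: α=2, u≡4; β=1, v≡2 (mod 5); (4|5)=+1, (2|5)=-1; sign (−1)^0·+1^1·-1^2 = +1.
(-1001, -19565 / ℚ) ramifies at {2, ∞}: a division algebra.

[2, inf]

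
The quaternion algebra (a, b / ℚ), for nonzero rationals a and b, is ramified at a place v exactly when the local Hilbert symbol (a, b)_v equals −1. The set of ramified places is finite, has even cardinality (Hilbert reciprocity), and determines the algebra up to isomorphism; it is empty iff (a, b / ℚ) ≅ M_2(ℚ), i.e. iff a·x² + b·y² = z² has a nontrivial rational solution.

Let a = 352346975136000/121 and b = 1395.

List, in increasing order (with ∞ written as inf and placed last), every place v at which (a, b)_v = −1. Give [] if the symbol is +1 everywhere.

[3, 5]

(a, b) ≡ (465, 155) mod (ℚ^×)²; places V = {2, 3, 5, 11, 13, 31, ∞}.
(a,b)_3: α=7, u≡2; β=2, v≡2 (mod 3); (2|3)=-1, (2|3)=-1; sign (−1)^0·-1^2·-1^7 = -1.
(a,b)_2: α=8, β=0; u≡1, v≡3 (mod 8); ε(u)ε(v)=0·1, αω(v)=8·1, βω(u)=0·0; sum ≡ 0  ⇒  +1.
(a,b)_13: α=2, u≡3; β=0, v≡4 (mod 13); (3|13)=+1, (4|13)=+1; sign (−1)^0·+1^0·+1^2 = +1.
(a,b)_31: α=3, u≡6; β=1, v≡14 (mod 31); (6|31)=-1, (14|31)=+1; sign (−1)^1·-1^1·+1^3 = +1.
(a,b)_11: α=-2, u≡9; β=0, v≡9 (mod 11); (9|11)=+1, (9|11)=+1; sign (−1)^0·+1^0·+1^-2 = +1.
(a,b)_∞: sgn(465)=+, sgn(155)=+, so +1.
(a,b)_5: α=3, u≡3; β=1, v≡4 (mod 5); (3|5)=-1, (4|5)=+1; sign (−1)^0·-1^1·+1^3 = -1.
(465, 155 / ℚ) ramifies at {3, 5}: a division algebra.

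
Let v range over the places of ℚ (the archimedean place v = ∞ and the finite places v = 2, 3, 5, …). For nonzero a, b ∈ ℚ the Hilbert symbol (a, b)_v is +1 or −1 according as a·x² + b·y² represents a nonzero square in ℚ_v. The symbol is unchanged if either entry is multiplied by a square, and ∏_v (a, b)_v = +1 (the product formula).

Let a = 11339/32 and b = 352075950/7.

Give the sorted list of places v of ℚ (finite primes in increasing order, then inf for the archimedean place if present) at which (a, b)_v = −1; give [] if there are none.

[2, 7, 17, 29]

Mod squares: a ≡ 22678, b ≡ 20706. Check v ∈ {∞, 2, 3, 5, 7, 17, 23, 29}.
v=17: a=17^1·(≡15), b=17^1·(≡7) mod 17; (15|17)=+1, (7|17)=-1; (−1)^{1·1·8}·(+1)^1·(-1)^1 = -1.
v=7: a=7^0·(≡5), b=7^-1·(≡2) mod 7; (5|7)=-1, (2|7)=+1; (−1)^{0·-1·3}·(-1)^-1·(+1)^0 = -1.
v=5: a=5^0·(≡2), b=5^2·(≡4) mod 5; (2|5)=-1, (4|5)=+1; (−1)^{0·2·2}·(-1)^2·(+1)^0 = +1.
v=∞: 22678 > 0 and 20706 > 0  ⇒  (a,b)_∞ = +1.
v=2: v_2(a)=-5, v_2(b)=1; units ≡ 3, 1 (mod 8); ε·ε+αω+βω = 1·0+-5·0+1·1 ≡ 1  ⇒  (a,b)_2 = -1.
v=3: a=3^0·(≡1), b=3^3·(≡2) mod 3; (1|3)=+1, (2|3)=-1; (−1)^{0·3·1}·(+1)^3·(-1)^0 = +1.
v=29: a=29^1·(≡24), b=29^1·(≡11) mod 29; (24|29)=+1, (11|29)=-1; (−1)^{1·1·14}·(+1)^1·(-1)^1 = -1.
v=23: a=23^1·(≡19), b=23^2·(≡13) mod 23; (19|23)=-1, (13|23)=+1; (−1)^{1·2·11}·(-1)^2·(+1)^1 = +1.
|Ram(22678, 20706)| = 4, even; anisotropic at {2, 7, 17, 29}.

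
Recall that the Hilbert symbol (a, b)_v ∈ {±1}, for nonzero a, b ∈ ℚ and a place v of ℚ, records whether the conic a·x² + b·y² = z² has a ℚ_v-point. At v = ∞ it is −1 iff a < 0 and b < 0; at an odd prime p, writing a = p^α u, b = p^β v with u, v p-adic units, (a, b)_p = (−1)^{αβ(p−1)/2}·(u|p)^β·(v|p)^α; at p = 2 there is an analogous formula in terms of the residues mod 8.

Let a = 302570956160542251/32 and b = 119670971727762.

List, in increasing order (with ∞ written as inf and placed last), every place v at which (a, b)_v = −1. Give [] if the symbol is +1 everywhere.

[2, 7, 23, 43]

(a, b) ≡ (4346771702, 1420978) mod (ℚ^×)²; places V = {2, 3, 7, 13, 19, 23, 31, 41, 43, ∞}.
(a,b)_23: α=3, u≡22; β=2, v≡17 (mod 23); (22|23)=-1, (17|23)=-1; sign (−1)^0·-1^2·-1^3 = -1.
(a,b)_43: α=1, u≡29; β=1, v≡33 (mod 43); (29|43)=-1, (33|43)=-1; sign (−1)^1·-1^1·-1^1 = -1.
(a,b)_31: α=1, u≡15; β=1, v≡20 (mod 31); (15|31)=-1, (20|31)=+1; sign (−1)^1·-1^1·+1^1 = +1.
(a,b)_13: α=1, u≡8; β=1, v≡2 (mod 13); (8|13)=-1, (2|13)=-1; sign (−1)^0·-1^1·-1^1 = +1.
(a,b)_∞: sgn(4346771702)=+, sgn(1420978)=+, so +1.
(a,b)_2: α=-5, β=1; u≡3, v≡1 (mod 8); ε(u)ε(v)=1·0, αω(v)=-5·0, βω(u)=1·1; sum ≡ 1  ⇒  -1.
(a,b)_41: α=1, u≡34; β=1, v≡22 (mod 41); (34|41)=-1, (22|41)=-1; sign (−1)^0·-1^1·-1^1 = +1.
(a,b)_3: α=6, u≡2; β=2, v≡1 (mod 3); (2|3)=-1, (1|3)=+1; sign (−1)^0·-1^2·+1^6 = +1.
(a,b)_7: α=1, u≡1; β=2, v≡3 (mod 7); (1|7)=+1, (3|7)=-1; sign (−1)^0·+1^2·-1^1 = -1.
(a,b)_19: α=3, u≡9; β=2, v≡4 (mod 19); (9|19)=+1, (4|19)=+1; sign (−1)^0·+1^2·+1^3 = +1.
(4346771702, 1420978 / ℚ) ramifies at {2, 7, 23, 43}: a division algebra.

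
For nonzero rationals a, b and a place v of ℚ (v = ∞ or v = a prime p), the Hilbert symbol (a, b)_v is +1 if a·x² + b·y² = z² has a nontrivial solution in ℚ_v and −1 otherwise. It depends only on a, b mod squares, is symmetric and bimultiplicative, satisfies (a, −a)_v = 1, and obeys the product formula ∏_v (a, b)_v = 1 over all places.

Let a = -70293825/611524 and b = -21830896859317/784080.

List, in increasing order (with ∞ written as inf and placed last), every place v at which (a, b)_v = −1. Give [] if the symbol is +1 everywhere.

(a, b) ≡ (-3857, -319865) mod (ℚ^×)²; places V = {2, 3, 5, 7, 11, 13, 17, 19, 23, 29, 37, ∞}.
(a,b)_29: α=1, u≡11; β=2, v≡25 (mod 29); (11|29)=-1, (25|29)=+1; sign (−1)^0·-1^2·+1^1 = +1.
(a,b)_11: α=0, u≡3; β=-2, v≡4 (mod 11); (3|11)=+1, (4|11)=+1; sign (−1)^0·+1^-2·+1^0 = +1.
(a,b)_5: α=2, u≡3; β=-1, v≡3 (mod 5); (3|5)=-1, (3|5)=-1; sign (−1)^0·-1^-1·-1^2 = -1.
(a,b)_37: α=0, u≡25; β=1, v≡20 (mod 37); (25|37)=+1, (20|37)=-1; sign (−1)^0·+1^1·-1^0 = +1.
(a,b)_2: α=-2, β=-4; u≡7, v≡7 (mod 8); ε(u)ε(v)=1·1, αω(v)=-2·0, βω(u)=-4·0; sum ≡ 1  ⇒  -1.
(a,b)_17: α=-2, u≡13; β=0, v≡5 (mod 17); (13|17)=+1, (5|17)=-1; sign (−1)^0·+1^0·-1^-2 = +1.
(a,b)_∞: sgn(-3857)=−, sgn(-319865)=−, so -1.
(a,b)_13: α=0, u≡12; β=3, v≡4 (mod 13); (12|13)=+1, (4|13)=+1; sign (−1)^0·+1^3·+1^0 = +1.
(a,b)_19: α=1, u≡9; β=1, v≡2 (mod 19); (9|19)=+1, (2|19)=-1; sign (−1)^1·+1^1·-1^1 = +1.
(a,b)_23: α=-2, u≡22; β=0, v≡7 (mod 23); (22|23)=-1, (7|23)=-1; sign (−1)^0·-1^0·-1^-2 = +1.
(a,b)_7: α=1, u≡2; β=5, v≡1 (mod 7); (2|7)=+1, (1|7)=+1; sign (−1)^1·+1^5·+1^1 = -1.
(a,b)_3: α=6, u≡1; β=-4, v≡1 (mod 3); (1|3)=+1, (1|3)=+1; sign (−1)^0·+1^-4·+1^6 = +1.
(-3857, -319865 / ℚ) ramifies at {2, 5, 7, ∞}: a division algebra.

[2, 5, 7, inf]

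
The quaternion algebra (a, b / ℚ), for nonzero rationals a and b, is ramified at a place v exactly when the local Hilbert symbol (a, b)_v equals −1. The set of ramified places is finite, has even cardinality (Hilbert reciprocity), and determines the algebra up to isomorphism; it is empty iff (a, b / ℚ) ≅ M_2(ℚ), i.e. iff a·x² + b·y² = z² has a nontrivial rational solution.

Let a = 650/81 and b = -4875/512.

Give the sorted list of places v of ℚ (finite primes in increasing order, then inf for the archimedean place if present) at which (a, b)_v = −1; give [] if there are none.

[3, 13]

(a, b) ≡ (26, -390) mod (ℚ^×)²; places V = {2, 3, 5, 13, ∞}.
(a,b)_∞: sgn(26)=+, sgn(-390)=−, so +1.
(a,b)_3: α=-4, u≡2; β=1, v≡2 (mod 3); (2|3)=-1, (2|3)=-1; sign (−1)^0·-1^1·-1^-4 = -1.
(a,b)_5: α=2, u≡1; β=3, v≡3 (mod 5); (1|5)=+1, (3|5)=-1; sign (−1)^0·+1^3·-1^2 = +1.
(a,b)_2: α=1, β=-9; u≡5, v≡5 (mod 8); ε(u)ε(v)=0·0, αω(v)=1·1, βω(u)=-9·1; sum ≡ 0  ⇒  +1.
(a,b)_13: α=1, u≡8; β=1, v≡3 (mod 13); (8|13)=-1, (3|13)=+1; sign (−1)^0·-1^1·+1^1 = -1.
|Ram(26, -390)| = 2, even; anisotropic at {3, 13}.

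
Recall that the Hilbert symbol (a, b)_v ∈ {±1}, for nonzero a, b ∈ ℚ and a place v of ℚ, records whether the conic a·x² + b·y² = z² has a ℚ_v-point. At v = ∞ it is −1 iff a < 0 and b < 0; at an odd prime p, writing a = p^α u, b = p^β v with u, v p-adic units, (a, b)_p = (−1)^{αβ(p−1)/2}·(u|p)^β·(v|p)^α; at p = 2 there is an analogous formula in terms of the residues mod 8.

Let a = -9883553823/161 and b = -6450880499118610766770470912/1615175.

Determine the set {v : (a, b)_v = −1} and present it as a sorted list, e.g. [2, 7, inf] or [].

(a, b) ≡ (-106743, -289731) mod (ℚ^×)²; places V = {2, 3, 5, 7, 11, 13, 17, 19, 23, 53, ∞}.
(a,b)_∞: sgn(-106743)=−, sgn(-289731)=−, so -1.
(a,b)_23: α=-1, u≡15; β=-1, v≡10 (mod 23); (15|23)=-1, (10|23)=-1; sign (−1)^1·-1^-1·-1^-1 = -1.
(a,b)_53: α=0, u≡37; β=-2, v≡34 (mod 53); (37|53)=+1, (34|53)=-1; sign (−1)^0·+1^-2·-1^0 = +1.
(a,b)_3: α=7, u≡2; β=11, v≡2 (mod 3); (2|3)=-1, (2|3)=-1; sign (−1)^1·-1^11·-1^7 = -1.
(a,b)_7: α=-1, u≡2; β=2, v≡5 (mod 7); (2|7)=+1, (5|7)=-1; sign (−1)^0·+1^2·-1^-1 = -1.
(a,b)_19: α=0, u≡12; β=1, v≡2 (mod 19); (12|19)=-1, (2|19)=-1; sign (−1)^0·-1^1·-1^0 = -1.
(a,b)_5: α=0, u≡2; β=-2, v≡4 (mod 5); (2|5)=-1, (4|5)=+1; sign (−1)^0·-1^-2·+1^0 = +1.
(a,b)_11: α=2, u≡9; β=2, v≡5 (mod 11); (9|11)=+1, (5|11)=+1; sign (−1)^0·+1^2·+1^2 = +1.
(a,b)_2: α=0, β=20; u≡1, v≡5 (mod 8); ε(u)ε(v)=0·0, αω(v)=0·1, βω(u)=20·0; sum ≡ 0  ⇒  +1.
(a,b)_13: α=3, u≡6; β=7, v≡6 (mod 13); (6|13)=-1, (6|13)=-1; sign (−1)^0·-1^7·-1^3 = +1.
(a,b)_17: α=1, u≡6; β=3, v≡13 (mod 17); (6|17)=-1, (13|17)=+1; sign (−1)^0·-1^3·+1^1 = -1.
Ram(-106743, -289731) = {3, 7, 17, 19, 23, ∞}; no ℚ_3-point on the conic.

[3, 7, 17, 19, 23, inf]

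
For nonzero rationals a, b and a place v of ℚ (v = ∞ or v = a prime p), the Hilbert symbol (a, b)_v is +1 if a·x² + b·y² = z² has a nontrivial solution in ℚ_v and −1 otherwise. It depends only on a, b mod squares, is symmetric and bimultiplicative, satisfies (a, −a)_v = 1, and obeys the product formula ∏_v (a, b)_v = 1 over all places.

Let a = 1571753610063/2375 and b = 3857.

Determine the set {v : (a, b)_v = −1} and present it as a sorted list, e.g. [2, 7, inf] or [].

Mod squares: a ≡ 640049865, b ≡ 3857. Check v ∈ {∞, 2, 3, 5, 7, 13, 19, 23, 29, 37}.
v=5: a=5^-3·(≡2), b=5^0·(≡2) mod 5; (2|5)=-1, (2|5)=-1; (−1)^{-3·0·2}·(-1)^0·(-1)^-3 = -1.
v=37: a=37^1·(≡8), b=37^0·(≡9) mod 37; (8|37)=-1, (9|37)=+1; (−1)^{1·0·18}·(-1)^0·(+1)^1 = +1.
v=23: a=23^3·(≡16), b=23^0·(≡16) mod 23; (16|23)=+1, (16|23)=+1; (−1)^{3·0·11}·(+1)^0·(+1)^3 = +1.
v=2: v_2(a)=0, v_2(b)=0; units ≡ 1, 1 (mod 8); ε·ε+αω+βω = 0·0+0·0+0·0 ≡ 0  ⇒  (a,b)_2 = +1.
v=13: a=13^1·(≡12), b=13^0·(≡9) mod 13; (12|13)=+1, (9|13)=+1; (−1)^{1·0·6}·(+1)^0·(+1)^1 = +1.
v=3: a=3^3·(≡2), b=3^0·(≡2) mod 3; (2|3)=-1, (2|3)=-1; (−1)^{3·0·1}·(-1)^0·(-1)^3 = -1.
v=19: a=19^-1·(≡17), b=19^1·(≡13) mod 19; (17|19)=+1, (13|19)=-1; (−1)^{-1·1·9}·(+1)^1·(-1)^-1 = +1.
v=7: a=7^3·(≡1), b=7^1·(≡5) mod 7; (1|7)=+1, (5|7)=-1; (−1)^{3·1·3}·(+1)^1·(-1)^3 = +1.
v=∞: 640049865 > 0 and 3857 > 0  ⇒  (a,b)_∞ = +1.
v=29: a=29^1·(≡2), b=29^1·(≡17) mod 29; (2|29)=-1, (17|29)=-1; (−1)^{1·1·14}·(-1)^1·(-1)^1 = +1.
(640049865, 3857 / ℚ) ramifies at {3, 5}: a division algebra.

[3, 5]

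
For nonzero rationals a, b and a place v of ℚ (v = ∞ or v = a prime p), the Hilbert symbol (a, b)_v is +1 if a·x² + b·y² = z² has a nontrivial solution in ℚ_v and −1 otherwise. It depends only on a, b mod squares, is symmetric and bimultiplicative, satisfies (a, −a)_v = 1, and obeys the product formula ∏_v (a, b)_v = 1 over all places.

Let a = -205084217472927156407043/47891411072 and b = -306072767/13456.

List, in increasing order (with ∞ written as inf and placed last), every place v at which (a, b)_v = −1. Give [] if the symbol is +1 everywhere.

Mod squares: a ≡ -6006, b ≡ -143. Check v ∈ {∞, 2, 3, 7, 11, 13, 19, 23, 29}.
v=19: a=19^4·(≡7), b=19^2·(≡7) mod 19; (7|19)=+1, (7|19)=+1; (−1)^{4·2·9}·(+1)^2·(+1)^4 = +1.
v=7: a=7^5·(≡3), b=7^2·(≡2) mod 7; (3|7)=-1, (2|7)=+1; (−1)^{5·2·3}·(-1)^2·(+1)^5 = +1.
v=3: a=3^7·(≡2), b=3^0·(≡1) mod 3; (2|3)=-1, (1|3)=+1; (−1)^{7·0·1}·(-1)^0·(+1)^7 = +1.
v=11: a=11^7·(≡9), b=11^3·(≡3) mod 11; (9|11)=+1, (3|11)=+1; (−1)^{7·3·5}·(+1)^3·(+1)^7 = -1.
v=13: a=13^3·(≡11), b=13^1·(≡7) mod 13; (11|13)=-1, (7|13)=-1; (−1)^{3·1·6}·(-1)^1·(-1)^3 = +1.
v=29: a=29^-4·(≡26), b=29^-2·(≡3) mod 29; (26|29)=-1, (3|29)=-1; (−1)^{-4·-2·14}·(-1)^-2·(-1)^-4 = +1.
v=∞: -6006 < 0 and -143 < 0  ⇒  (a,b)_∞ = -1.
v=2: v_2(a)=-7, v_2(b)=-4; units ≡ 5, 1 (mod 8); ε·ε+αω+βω = 0·0+-7·0+-4·1 ≡ 0  ⇒  (a,b)_2 = +1.
v=23: a=23^-2·(≡22), b=23^0·(≡9) mod 23; (22|23)=-1, (9|23)=+1; (−1)^{-2·0·11}·(-1)^0·(+1)^-2 = +1.
|Ram(-6006, -143)| = 2, even; anisotropic at {11, ∞}.

[11, inf]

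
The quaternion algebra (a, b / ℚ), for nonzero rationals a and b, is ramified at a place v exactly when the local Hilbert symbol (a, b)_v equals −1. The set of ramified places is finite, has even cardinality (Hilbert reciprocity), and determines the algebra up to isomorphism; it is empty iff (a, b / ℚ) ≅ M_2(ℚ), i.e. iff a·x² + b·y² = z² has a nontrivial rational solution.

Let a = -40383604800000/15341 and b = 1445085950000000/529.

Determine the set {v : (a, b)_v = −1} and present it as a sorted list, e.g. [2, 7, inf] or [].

(a, b) ≡ (-137170, 638) mod (ℚ^×)²; places V = {2, 3, 5, 7, 11, 23, 29, 43, ∞}.
(a,b)_43: α=1, u≡23; β=2, v≡21 (mod 43); (23|43)=+1, (21|43)=+1; sign (−1)^0·+1^2·+1^1 = +1.
(a,b)_5: α=5, u≡4; β=8, v≡3 (mod 5); (4|5)=+1, (3|5)=-1; sign (−1)^0·+1^8·-1^5 = -1.
(a,b)_3: α=2, u≡2; β=0, v≡2 (mod 3); (2|3)=-1, (2|3)=-1; sign (−1)^0·-1^0·-1^2 = +1.
(a,b)_23: α=-2, u≡16; β=-2, v≡11 (mod 23); (16|23)=+1, (11|23)=-1; sign (−1)^0·+1^-2·-1^-2 = +1.
(a,b)_11: α=3, u≡4; β=1, v≡1 (mod 11); (4|11)=+1, (1|11)=+1; sign (−1)^1·+1^1·+1^3 = -1.
(a,b)_∞: sgn(-137170)=−, sgn(638)=+, so +1.
(a,b)_7: α=2, u≡2; β=2, v≡1 (mod 7); (2|7)=+1, (1|7)=+1; sign (−1)^0·+1^2·+1^2 = +1.
(a,b)_2: α=9, β=7; u≡7, v≡7 (mod 8); ε(u)ε(v)=1·1, αω(v)=9·0, βω(u)=7·0; sum ≡ 1  ⇒  -1.
(a,b)_29: α=-1, u≡26; β=1, v≡5 (mod 29); (26|29)=-1, (5|29)=+1; sign (−1)^0·-1^1·+1^-1 = -1.
(-137170, 638 / ℚ) ramifies at {2, 5, 11, 29}: a division algebra.

[2, 5, 11, 29]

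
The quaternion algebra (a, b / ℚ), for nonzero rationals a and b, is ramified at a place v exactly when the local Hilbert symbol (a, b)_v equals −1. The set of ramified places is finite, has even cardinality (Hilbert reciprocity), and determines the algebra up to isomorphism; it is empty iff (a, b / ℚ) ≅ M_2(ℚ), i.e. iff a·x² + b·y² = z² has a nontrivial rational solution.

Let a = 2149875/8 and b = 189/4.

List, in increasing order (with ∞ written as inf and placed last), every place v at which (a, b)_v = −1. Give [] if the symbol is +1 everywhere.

[2, 3, 7, 13]

Mod squares: a ≡ 390, b ≡ 21. Check v ∈ {∞, 2, 3, 5, 7, 13}.
v=∞: 390 > 0 and 21 > 0  ⇒  (a,b)_∞ = +1.
v=7: a=7^2·(≡6), b=7^1·(≡5) mod 7; (6|7)=-1, (5|7)=-1; (−1)^{2·1·3}·(-1)^1·(-1)^2 = -1.
v=2: v_2(a)=-3, v_2(b)=-2; units ≡ 3, 5 (mod 8); ε·ε+αω+βω = 1·0+-3·1+-2·1 ≡ 1  ⇒  (a,b)_2 = -1.
v=5: a=5^3·(≡3), b=5^0·(≡1) mod 5; (3|5)=-1, (1|5)=+1; (−1)^{3·0·2}·(-1)^0·(+1)^3 = +1.
v=13: a=13^1·(≡10), b=13^0·(≡5) mod 13; (10|13)=+1, (5|13)=-1; (−1)^{1·0·6}·(+1)^0·(-1)^1 = -1.
v=3: a=3^3·(≡1), b=3^3·(≡1) mod 3; (1|3)=+1, (1|3)=+1; (−1)^{3·3·1}·(+1)^3·(+1)^3 = -1.
(390, 21 / ℚ) ramifies at {2, 3, 7, 13}: a division algebra.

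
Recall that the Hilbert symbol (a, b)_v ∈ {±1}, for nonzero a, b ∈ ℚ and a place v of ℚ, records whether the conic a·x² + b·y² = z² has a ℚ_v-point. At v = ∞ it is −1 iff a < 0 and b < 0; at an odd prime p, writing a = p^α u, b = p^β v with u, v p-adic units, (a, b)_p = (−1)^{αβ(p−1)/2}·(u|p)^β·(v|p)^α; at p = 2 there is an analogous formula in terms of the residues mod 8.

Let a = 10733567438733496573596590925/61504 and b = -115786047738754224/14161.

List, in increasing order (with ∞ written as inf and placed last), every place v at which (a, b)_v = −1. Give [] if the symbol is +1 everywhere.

Mod squares: a ≡ 1639877, b ≡ -299. Check v ∈ {∞, 2, 3, 5, 7, 11, 13, 17, 23, 31, 37, 41, 47}.
v=2: v_2(a)=-6, v_2(b)=4; units ≡ 5, 5 (mod 8); ε·ε+αω+βω = 0·0+-6·1+4·1 ≡ 0  ⇒  (a,b)_2 = +1.
v=23: a=23^5·(≡5), b=23^3·(≡21) mod 23; (5|23)=-1, (21|23)=-1; (−1)^{5·3·11}·(-1)^3·(-1)^5 = -1.
v=7: a=7^0·(≡4), b=7^-2·(≡4) mod 7; (4|7)=+1, (4|7)=+1; (−1)^{0·-2·3}·(+1)^-2·(+1)^0 = +1.
v=3: a=3^2·(≡2), b=3^2·(≡1) mod 3; (2|3)=-1, (1|3)=+1; (−1)^{2·2·1}·(-1)^2·(+1)^2 = +1.
v=17: a=17^0·(≡11), b=17^-2·(≡12) mod 17; (11|17)=-1, (12|17)=-1; (−1)^{0·-2·8}·(-1)^-2·(-1)^0 = +1.
v=31: a=31^-2·(≡18), b=31^0·(≡30) mod 31; (18|31)=+1, (30|31)=-1; (−1)^{-2·0·15}·(+1)^0·(-1)^-2 = +1.
v=13: a=13^2·(≡8), b=13^1·(≡9) mod 13; (8|13)=-1, (9|13)=+1; (−1)^{2·1·6}·(-1)^1·(+1)^2 = -1.
v=37: a=37^3·(≡29), b=37^2·(≡7) mod 37; (29|37)=-1, (7|37)=+1; (−1)^{3·2·18}·(-1)^2·(+1)^3 = +1.
v=11: a=11^2·(≡7), b=11^0·(≡1) mod 11; (7|11)=-1, (1|11)=+1; (−1)^{2·0·5}·(-1)^0·(+1)^2 = +1.
v=5: a=5^2·(≡3), b=5^0·(≡1) mod 5; (3|5)=-1, (1|5)=+1; (−1)^{2·0·2}·(-1)^0·(+1)^2 = +1.
v=41: a=41^3·(≡19), b=41^2·(≡3) mod 41; (19|41)=-1, (3|41)=-1; (−1)^{3·2·20}·(-1)^2·(-1)^3 = -1.
v=47: a=47^3·(≡28), b=47^2·(≡45) mod 47; (28|47)=+1, (45|47)=-1; (−1)^{3·2·23}·(+1)^2·(-1)^3 = -1.
v=∞: 1639877 > 0 and -299 < 0  ⇒  (a,b)_∞ = +1.
|Ram(1639877, -299)| = 4, even; anisotropic at {13, 23, 41, 47}.

[13, 23, 41, 47]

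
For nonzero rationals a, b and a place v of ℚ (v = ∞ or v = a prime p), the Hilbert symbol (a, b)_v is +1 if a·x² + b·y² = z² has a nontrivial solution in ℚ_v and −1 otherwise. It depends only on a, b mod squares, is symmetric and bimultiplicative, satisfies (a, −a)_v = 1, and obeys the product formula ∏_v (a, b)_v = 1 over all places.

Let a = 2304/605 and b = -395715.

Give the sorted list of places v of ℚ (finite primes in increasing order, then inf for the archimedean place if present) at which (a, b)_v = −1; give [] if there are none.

[3, 5, 23, 37]

(a, b) ≡ (5, -395715) mod (ℚ^×)²; places V = {2, 3, 5, 11, 23, 31, 37, ∞}.
(a,b)_2: α=8, β=0; u≡5, v≡5 (mod 8); ε(u)ε(v)=0·0, αω(v)=8·1, βω(u)=0·1; sum ≡ 0  ⇒  +1.
(a,b)_23: α=0, u≡17; β=1, v≡22 (mod 23); (17|23)=-1, (22|23)=-1; sign (−1)^0·-1^1·-1^0 = -1.
(a,b)_∞: sgn(5)=+, sgn(-395715)=−, so +1.
(a,b)_5: α=-1, u≡4; β=1, v≡2 (mod 5); (4|5)=+1, (2|5)=-1; sign (−1)^0·+1^1·-1^-1 = -1.
(a,b)_11: α=-2, u≡1; β=0, v≡10 (mod 11); (1|11)=+1, (10|11)=-1; sign (−1)^0·+1^0·-1^-2 = +1.
(a,b)_31: α=0, u≡20; β=1, v≡7 (mod 31); (20|31)=+1, (7|31)=+1; sign (−1)^0·+1^1·+1^0 = +1.
(a,b)_37: α=0, u≡15; β=1, v≡35 (mod 37); (15|37)=-1, (35|37)=-1; sign (−1)^0·-1^1·-1^0 = -1.
(a,b)_3: α=2, u≡2; β=1, v≡2 (mod 3); (2|3)=-1, (2|3)=-1; sign (−1)^0·-1^1·-1^2 = -1.
Ram(5, -395715) = {3, 5, 23, 37}; no ℚ_3-point on the conic.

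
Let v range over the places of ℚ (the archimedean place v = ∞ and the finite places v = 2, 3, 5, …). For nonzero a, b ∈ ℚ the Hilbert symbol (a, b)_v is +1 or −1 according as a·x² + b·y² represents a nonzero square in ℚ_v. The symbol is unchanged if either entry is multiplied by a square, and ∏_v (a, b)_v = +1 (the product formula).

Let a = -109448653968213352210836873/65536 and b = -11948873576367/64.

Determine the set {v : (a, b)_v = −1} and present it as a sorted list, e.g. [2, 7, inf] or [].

Mod squares: a ≡ -377, b ≡ -1715727. Check v ∈ {∞, 2, 3, 7, 13, 17, 29, 37, 41}.
v=3: a=3^2·(≡1), b=3^1·(≡2) mod 3; (1|3)=+1, (2|3)=-1; (−1)^{2·1·1}·(+1)^1·(-1)^2 = +1.
v=13: a=13^5·(≡10), b=13^3·(≡10) mod 13; (10|13)=+1, (10|13)=+1; (−1)^{5·3·6}·(+1)^3·(+1)^5 = +1.
v=17: a=17^2·(≡10), b=17^0·(≡8) mod 17; (10|17)=-1, (8|17)=+1; (−1)^{2·0·8}·(-1)^0·(+1)^2 = +1.
v=29: a=29^5·(≡7), b=29^3·(≡21) mod 29; (7|29)=+1, (21|29)=-1; (−1)^{5·3·14}·(+1)^3·(-1)^5 = -1.
v=41: a=41^2·(≡9), b=41^1·(≡30) mod 41; (9|41)=+1, (30|41)=-1; (−1)^{2·1·20}·(+1)^1·(-1)^2 = +1.
v=∞: -377 < 0 and -1715727 < 0  ⇒  (a,b)_∞ = -1.
v=2: v_2(a)=-16, v_2(b)=-6; units ≡ 7, 1 (mod 8); ε·ε+αω+βω = 1·0+-16·0+-6·0 ≡ 0  ⇒  (a,b)_2 = +1.
v=37: a=37^2·(≡1), b=37^1·(≡33) mod 37; (1|37)=+1, (33|37)=+1; (−1)^{2·1·18}·(+1)^1·(+1)^2 = +1.
v=7: a=7^4·(≡1), b=7^2·(≡1) mod 7; (1|7)=+1, (1|7)=+1; (−1)^{4·2·3}·(+1)^2·(+1)^4 = +1.
Ram(-377, -1715727) = {29, ∞}; no ℚ_29-point on the conic.

[29, inf]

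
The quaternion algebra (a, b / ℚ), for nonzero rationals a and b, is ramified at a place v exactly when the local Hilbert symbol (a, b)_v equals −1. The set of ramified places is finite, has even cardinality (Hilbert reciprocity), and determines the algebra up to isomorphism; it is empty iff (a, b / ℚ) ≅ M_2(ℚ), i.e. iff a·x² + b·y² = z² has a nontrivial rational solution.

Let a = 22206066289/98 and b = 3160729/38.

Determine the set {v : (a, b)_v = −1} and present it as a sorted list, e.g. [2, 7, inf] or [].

(a, b) ≡ (2, 124982) mod (ℚ^×)²; places V = {2, 7, 11, 13, 19, 23, 31, ∞}.
(a,b)_11: α=2, u≡8; β=1, v≡6 (mod 11); (8|11)=-1, (6|11)=-1; sign (−1)^0·-1^1·-1^2 = -1.
(a,b)_13: α=0, u≡8; β=1, v≡6 (mod 13); (8|13)=-1, (6|13)=-1; sign (−1)^0·-1^1·-1^0 = -1.
(a,b)_31: α=2, u≡7; β=2, v≡27 (mod 31); (7|31)=+1, (27|31)=-1; sign (−1)^0·+1^2·-1^2 = +1.
(a,b)_23: α=2, u≡12; β=1, v≡6 (mod 23); (12|23)=+1, (6|23)=+1; sign (−1)^0·+1^1·+1^2 = +1.
(a,b)_2: α=-1, β=-1; u≡1, v≡3 (mod 8); ε(u)ε(v)=0·1, αω(v)=-1·1, βω(u)=-1·0; sum ≡ 1  ⇒  -1.
(a,b)_19: α=2, u≡18; β=-1, v≡11 (mod 19); (18|19)=-1, (11|19)=+1; sign (−1)^0·-1^-1·+1^2 = -1.
(a,b)_7: α=-2, u≡4; β=0, v≡4 (mod 7); (4|7)=+1, (4|7)=+1; sign (−1)^0·+1^0·+1^-2 = +1.
(a,b)_∞: sgn(2)=+, sgn(124982)=+, so +1.
(2, 124982 / ℚ) ramifies at {2, 11, 13, 19}: a division algebra.

[2, 11, 13, 19]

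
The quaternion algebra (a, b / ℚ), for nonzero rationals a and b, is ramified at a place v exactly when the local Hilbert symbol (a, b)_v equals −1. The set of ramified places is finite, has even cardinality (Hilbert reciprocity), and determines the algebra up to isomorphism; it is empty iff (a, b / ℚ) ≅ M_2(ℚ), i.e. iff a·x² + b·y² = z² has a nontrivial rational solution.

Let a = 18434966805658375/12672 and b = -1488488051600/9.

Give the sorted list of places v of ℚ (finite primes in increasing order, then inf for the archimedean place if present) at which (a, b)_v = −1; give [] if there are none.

[7, 11, 19, 31, 37, 43]

Mod squares: a ≡ 954329530, b ≡ -10308089. Check v ∈ {∞, 2, 3, 5, 7, 11, 19, 31, 37, 41, 43}.
v=5: a=5^3·(≡1), b=5^2·(≡4) mod 5; (1|5)=+1, (4|5)=+1; (−1)^{3·2·2}·(+1)^2·(+1)^3 = +1.
v=19: a=19^3·(≡10), b=19^3·(≡10) mod 19; (10|19)=-1, (10|19)=-1; (−1)^{3·3·9}·(-1)^3·(-1)^3 = -1.
v=3: a=3^-2·(≡1), b=3^-2·(≡1) mod 3; (1|3)=+1, (1|3)=+1; (−1)^{-2·-2·1}·(+1)^-2·(+1)^-2 = +1.
v=37: a=37^1·(≡26), b=37^1·(≡17) mod 37; (26|37)=+1, (17|37)=-1; (−1)^{1·1·18}·(+1)^1·(-1)^1 = -1.
v=11: a=11^-1·(≡2), b=11^1·(≡8) mod 11; (2|11)=-1, (8|11)=-1; (−1)^{-1·1·5}·(-1)^1·(-1)^-1 = -1.
v=31: a=31^2·(≡15), b=31^1·(≡4) mod 31; (15|31)=-1, (4|31)=+1; (−1)^{2·1·15}·(-1)^1·(+1)^2 = -1.
v=2: v_2(a)=-7, v_2(b)=4; units ≡ 5, 7 (mod 8); ε·ε+αω+βω = 0·1+-7·0+4·1 ≡ 0  ⇒  (a,b)_2 = +1.
v=43: a=43^1·(≡12), b=43^1·(≡30) mod 43; (12|43)=-1, (30|43)=-1; (−1)^{1·1·21}·(-1)^1·(-1)^1 = -1.
v=∞: 954329530 > 0 and -10308089 < 0  ⇒  (a,b)_∞ = +1.
v=41: a=41^1·(≡22), b=41^0·(≡21) mod 41; (22|41)=-1, (21|41)=+1; (−1)^{1·0·20}·(-1)^0·(+1)^1 = +1.
v=7: a=7^3·(≡5), b=7^0·(≡5) mod 7; (5|7)=-1, (5|7)=-1; (−1)^{3·0·3}·(-1)^0·(-1)^3 = -1.
Ram(954329530, -10308089) = {7, 11, 19, 31, 37, 43}; no ℚ_7-point on the conic.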